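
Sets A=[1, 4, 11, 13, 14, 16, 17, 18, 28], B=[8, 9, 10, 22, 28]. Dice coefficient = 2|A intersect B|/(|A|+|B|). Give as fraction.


A intersect B = [28]
|A intersect B| = 1
|A| = 9, |B| = 5
Dice = 2*1 / (9+5)
= 2 / 14 = 1/7

1/7


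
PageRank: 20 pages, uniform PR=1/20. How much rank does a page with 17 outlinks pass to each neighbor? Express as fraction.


Initial PR = 1/20 = 1/20
Outlinks = 17
Contribution per link = PR / outlinks
= 1/20 / 17
= 1/340

1/340


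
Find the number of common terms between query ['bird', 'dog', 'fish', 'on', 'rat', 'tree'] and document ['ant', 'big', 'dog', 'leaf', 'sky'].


Query terms: ['bird', 'dog', 'fish', 'on', 'rat', 'tree']
Document terms: ['ant', 'big', 'dog', 'leaf', 'sky']
Common terms: ['dog']
Overlap count = 1

1


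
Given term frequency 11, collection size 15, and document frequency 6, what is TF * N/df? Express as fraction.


TF * (N/df)
= 11 * (15/6)
= 11 * 5/2
= 55/2

55/2


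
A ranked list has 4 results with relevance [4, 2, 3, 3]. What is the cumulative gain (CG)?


Cumulative Gain = sum of relevance scores
Position 1: rel=4, running sum=4
Position 2: rel=2, running sum=6
Position 3: rel=3, running sum=9
Position 4: rel=3, running sum=12
CG = 12

12


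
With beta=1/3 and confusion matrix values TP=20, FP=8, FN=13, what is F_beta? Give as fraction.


P = TP/(TP+FP) = 20/28 = 5/7
R = TP/(TP+FN) = 20/33 = 20/33
beta^2 = 1/3^2 = 1/9
(1 + beta^2) = 10/9
Numerator = (1+beta^2)*P*R = 1000/2079
Denominator = beta^2*P + R = 5/63 + 20/33 = 475/693
F_beta = 40/57

40/57


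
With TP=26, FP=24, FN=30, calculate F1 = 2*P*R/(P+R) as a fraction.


F1 = 2 * P * R / (P + R)
P = TP/(TP+FP) = 26/50 = 13/25
R = TP/(TP+FN) = 26/56 = 13/28
2 * P * R = 2 * 13/25 * 13/28 = 169/350
P + R = 13/25 + 13/28 = 689/700
F1 = 169/350 / 689/700 = 26/53

26/53


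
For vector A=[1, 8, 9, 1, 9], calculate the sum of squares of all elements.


|A|^2 = sum of squared components
A[0]^2 = 1^2 = 1
A[1]^2 = 8^2 = 64
A[2]^2 = 9^2 = 81
A[3]^2 = 1^2 = 1
A[4]^2 = 9^2 = 81
Sum = 1 + 64 + 81 + 1 + 81 = 228

228


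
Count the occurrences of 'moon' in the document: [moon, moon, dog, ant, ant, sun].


Document has 6 words
Scanning for 'moon':
Found at positions: [0, 1]
Count = 2

2


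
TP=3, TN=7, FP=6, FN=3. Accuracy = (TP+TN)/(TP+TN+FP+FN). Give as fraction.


Accuracy = (TP + TN) / (TP + TN + FP + FN)
TP + TN = 3 + 7 = 10
Total = 3 + 7 + 6 + 3 = 19
Accuracy = 10 / 19 = 10/19

10/19


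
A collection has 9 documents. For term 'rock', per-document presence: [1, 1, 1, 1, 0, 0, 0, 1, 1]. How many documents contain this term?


Checking each document for 'rock':
Doc 1: present
Doc 2: present
Doc 3: present
Doc 4: present
Doc 5: absent
Doc 6: absent
Doc 7: absent
Doc 8: present
Doc 9: present
df = sum of presences = 1 + 1 + 1 + 1 + 0 + 0 + 0 + 1 + 1 = 6

6


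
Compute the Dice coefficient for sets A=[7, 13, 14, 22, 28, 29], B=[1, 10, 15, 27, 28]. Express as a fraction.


A intersect B = [28]
|A intersect B| = 1
|A| = 6, |B| = 5
Dice = 2*1 / (6+5)
= 2 / 11 = 2/11

2/11


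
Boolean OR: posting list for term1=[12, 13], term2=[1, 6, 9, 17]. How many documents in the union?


Boolean OR: find union of posting lists
term1 docs: [12, 13]
term2 docs: [1, 6, 9, 17]
Union: [1, 6, 9, 12, 13, 17]
|union| = 6

6


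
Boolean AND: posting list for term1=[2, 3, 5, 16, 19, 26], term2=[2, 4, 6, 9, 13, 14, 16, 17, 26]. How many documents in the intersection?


Boolean AND: find intersection of posting lists
term1 docs: [2, 3, 5, 16, 19, 26]
term2 docs: [2, 4, 6, 9, 13, 14, 16, 17, 26]
Intersection: [2, 16, 26]
|intersection| = 3

3


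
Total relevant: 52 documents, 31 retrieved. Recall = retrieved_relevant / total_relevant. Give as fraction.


Recall = retrieved_relevant / total_relevant
= 31 / 52
= 31 / (31 + 21)
= 31/52

31/52


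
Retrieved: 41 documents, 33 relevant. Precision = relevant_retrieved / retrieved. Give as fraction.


Precision = relevant_retrieved / total_retrieved
= 33 / 41
= 33 / (33 + 8)
= 33/41

33/41


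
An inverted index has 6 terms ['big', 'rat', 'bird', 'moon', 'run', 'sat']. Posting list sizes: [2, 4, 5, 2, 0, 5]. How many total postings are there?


Summing posting list sizes:
'big': 2 postings
'rat': 4 postings
'bird': 5 postings
'moon': 2 postings
'run': 0 postings
'sat': 5 postings
Total = 2 + 4 + 5 + 2 + 0 + 5 = 18

18


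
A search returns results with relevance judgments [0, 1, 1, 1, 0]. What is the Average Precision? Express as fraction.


Computing P@k for each relevant position:
Position 1: not relevant
Position 2: relevant, P@2 = 1/2 = 1/2
Position 3: relevant, P@3 = 2/3 = 2/3
Position 4: relevant, P@4 = 3/4 = 3/4
Position 5: not relevant
Sum of P@k = 1/2 + 2/3 + 3/4 = 23/12
AP = 23/12 / 3 = 23/36

23/36


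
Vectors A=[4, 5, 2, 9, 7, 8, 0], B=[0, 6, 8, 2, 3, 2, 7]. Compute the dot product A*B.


Dot product = sum of element-wise products
A[0]*B[0] = 4*0 = 0
A[1]*B[1] = 5*6 = 30
A[2]*B[2] = 2*8 = 16
A[3]*B[3] = 9*2 = 18
A[4]*B[4] = 7*3 = 21
A[5]*B[5] = 8*2 = 16
A[6]*B[6] = 0*7 = 0
Sum = 0 + 30 + 16 + 18 + 21 + 16 + 0 = 101

101


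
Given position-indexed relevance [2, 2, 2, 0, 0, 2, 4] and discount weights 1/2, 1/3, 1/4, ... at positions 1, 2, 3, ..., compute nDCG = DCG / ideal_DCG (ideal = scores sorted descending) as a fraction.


Position discount weights w_i = 1/(i+1) for i=1..7:
Weights = [1/2, 1/3, 1/4, 1/5, 1/6, 1/7, 1/8]
Actual relevance: [2, 2, 2, 0, 0, 2, 4]
DCG = 2/2 + 2/3 + 2/4 + 0/5 + 0/6 + 2/7 + 4/8 = 62/21
Ideal relevance (sorted desc): [4, 2, 2, 2, 2, 0, 0]
Ideal DCG = 4/2 + 2/3 + 2/4 + 2/5 + 2/6 + 0/7 + 0/8 = 39/10
nDCG = DCG / ideal_DCG = 62/21 / 39/10 = 620/819

620/819


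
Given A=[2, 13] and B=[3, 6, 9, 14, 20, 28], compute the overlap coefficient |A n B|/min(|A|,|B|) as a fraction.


A intersect B = []
|A intersect B| = 0
min(|A|, |B|) = min(2, 6) = 2
Overlap = 0 / 2 = 0

0


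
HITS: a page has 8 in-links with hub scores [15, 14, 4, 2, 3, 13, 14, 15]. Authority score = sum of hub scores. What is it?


Authority = sum of hub scores of in-linkers
In-link 1: hub score = 15
In-link 2: hub score = 14
In-link 3: hub score = 4
In-link 4: hub score = 2
In-link 5: hub score = 3
In-link 6: hub score = 13
In-link 7: hub score = 14
In-link 8: hub score = 15
Authority = 15 + 14 + 4 + 2 + 3 + 13 + 14 + 15 = 80

80


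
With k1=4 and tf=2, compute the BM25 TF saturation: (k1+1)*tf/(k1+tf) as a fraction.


BM25 TF component = (k1+1)*tf / (k1+tf)
k1 = 4, tf = 2
Numerator = (4+1)*2 = 10
Denominator = 4 + 2 = 6
= 10/6 = 5/3

5/3


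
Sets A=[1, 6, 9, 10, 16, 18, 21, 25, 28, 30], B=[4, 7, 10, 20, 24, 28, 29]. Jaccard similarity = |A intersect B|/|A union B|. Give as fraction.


A intersect B = [10, 28]
|A intersect B| = 2
A union B = [1, 4, 6, 7, 9, 10, 16, 18, 20, 21, 24, 25, 28, 29, 30]
|A union B| = 15
Jaccard = 2/15 = 2/15

2/15


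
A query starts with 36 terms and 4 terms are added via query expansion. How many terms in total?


Original terms: 36
Expansion terms: 4
Total = 36 + 4 = 40

40


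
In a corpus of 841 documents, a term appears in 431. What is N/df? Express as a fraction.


IDF ratio = N / df
= 841 / 431
= 841/431

841/431


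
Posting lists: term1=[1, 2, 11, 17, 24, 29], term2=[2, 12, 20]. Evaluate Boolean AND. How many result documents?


Boolean AND: find intersection of posting lists
term1 docs: [1, 2, 11, 17, 24, 29]
term2 docs: [2, 12, 20]
Intersection: [2]
|intersection| = 1

1


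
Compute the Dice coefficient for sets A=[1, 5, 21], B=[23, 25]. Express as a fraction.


A intersect B = []
|A intersect B| = 0
|A| = 3, |B| = 2
Dice = 2*0 / (3+2)
= 0 / 5 = 0

0


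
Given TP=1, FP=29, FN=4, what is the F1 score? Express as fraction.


F1 = 2 * P * R / (P + R)
P = TP/(TP+FP) = 1/30 = 1/30
R = TP/(TP+FN) = 1/5 = 1/5
2 * P * R = 2 * 1/30 * 1/5 = 1/75
P + R = 1/30 + 1/5 = 7/30
F1 = 1/75 / 7/30 = 2/35

2/35


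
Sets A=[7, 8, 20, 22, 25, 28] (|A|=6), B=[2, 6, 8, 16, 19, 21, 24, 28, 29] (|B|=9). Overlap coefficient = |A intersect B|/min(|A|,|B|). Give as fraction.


A intersect B = [8, 28]
|A intersect B| = 2
min(|A|, |B|) = min(6, 9) = 6
Overlap = 2 / 6 = 1/3

1/3


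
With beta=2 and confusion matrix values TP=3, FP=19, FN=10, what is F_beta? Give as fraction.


P = TP/(TP+FP) = 3/22 = 3/22
R = TP/(TP+FN) = 3/13 = 3/13
beta^2 = 2^2 = 4
(1 + beta^2) = 5
Numerator = (1+beta^2)*P*R = 45/286
Denominator = beta^2*P + R = 6/11 + 3/13 = 111/143
F_beta = 15/74

15/74


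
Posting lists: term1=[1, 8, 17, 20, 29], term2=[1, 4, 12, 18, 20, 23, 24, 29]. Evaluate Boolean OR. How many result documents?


Boolean OR: find union of posting lists
term1 docs: [1, 8, 17, 20, 29]
term2 docs: [1, 4, 12, 18, 20, 23, 24, 29]
Union: [1, 4, 8, 12, 17, 18, 20, 23, 24, 29]
|union| = 10

10


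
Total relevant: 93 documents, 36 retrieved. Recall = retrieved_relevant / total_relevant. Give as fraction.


Recall = retrieved_relevant / total_relevant
= 36 / 93
= 36 / (36 + 57)
= 12/31

12/31


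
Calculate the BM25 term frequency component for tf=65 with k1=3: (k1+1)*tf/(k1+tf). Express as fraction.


BM25 TF component = (k1+1)*tf / (k1+tf)
k1 = 3, tf = 65
Numerator = (3+1)*65 = 260
Denominator = 3 + 65 = 68
= 260/68 = 65/17

65/17


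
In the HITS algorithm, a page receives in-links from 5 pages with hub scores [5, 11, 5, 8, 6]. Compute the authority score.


Authority = sum of hub scores of in-linkers
In-link 1: hub score = 5
In-link 2: hub score = 11
In-link 3: hub score = 5
In-link 4: hub score = 8
In-link 5: hub score = 6
Authority = 5 + 11 + 5 + 8 + 6 = 35

35


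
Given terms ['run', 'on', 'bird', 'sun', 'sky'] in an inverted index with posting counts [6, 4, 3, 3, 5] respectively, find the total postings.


Summing posting list sizes:
'run': 6 postings
'on': 4 postings
'bird': 3 postings
'sun': 3 postings
'sky': 5 postings
Total = 6 + 4 + 3 + 3 + 5 = 21

21


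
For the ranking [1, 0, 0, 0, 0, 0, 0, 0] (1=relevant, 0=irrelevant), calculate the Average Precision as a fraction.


Computing P@k for each relevant position:
Position 1: relevant, P@1 = 1/1 = 1
Position 2: not relevant
Position 3: not relevant
Position 4: not relevant
Position 5: not relevant
Position 6: not relevant
Position 7: not relevant
Position 8: not relevant
Sum of P@k = 1 = 1
AP = 1 / 1 = 1

1


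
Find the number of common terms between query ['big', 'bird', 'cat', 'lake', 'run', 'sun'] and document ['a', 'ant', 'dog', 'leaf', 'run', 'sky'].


Query terms: ['big', 'bird', 'cat', 'lake', 'run', 'sun']
Document terms: ['a', 'ant', 'dog', 'leaf', 'run', 'sky']
Common terms: ['run']
Overlap count = 1

1


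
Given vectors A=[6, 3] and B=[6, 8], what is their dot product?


Dot product = sum of element-wise products
A[0]*B[0] = 6*6 = 36
A[1]*B[1] = 3*8 = 24
Sum = 36 + 24 = 60

60


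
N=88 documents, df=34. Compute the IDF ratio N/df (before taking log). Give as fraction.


IDF ratio = N / df
= 88 / 34
= 44/17

44/17


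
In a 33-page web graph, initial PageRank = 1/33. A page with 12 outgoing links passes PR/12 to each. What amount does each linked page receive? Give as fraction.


Initial PR = 1/33 = 1/33
Outlinks = 12
Contribution per link = PR / outlinks
= 1/33 / 12
= 1/396

1/396


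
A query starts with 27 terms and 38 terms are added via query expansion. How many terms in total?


Original terms: 27
Expansion terms: 38
Total = 27 + 38 = 65

65


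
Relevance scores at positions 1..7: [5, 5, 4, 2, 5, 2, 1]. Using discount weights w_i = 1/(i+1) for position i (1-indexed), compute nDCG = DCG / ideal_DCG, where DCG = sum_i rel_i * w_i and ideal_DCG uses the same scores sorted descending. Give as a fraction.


Position discount weights w_i = 1/(i+1) for i=1..7:
Weights = [1/2, 1/3, 1/4, 1/5, 1/6, 1/7, 1/8]
Actual relevance: [5, 5, 4, 2, 5, 2, 1]
DCG = 5/2 + 5/3 + 4/4 + 2/5 + 5/6 + 2/7 + 1/8 = 1907/280
Ideal relevance (sorted desc): [5, 5, 5, 4, 2, 2, 1]
Ideal DCG = 5/2 + 5/3 + 5/4 + 4/5 + 2/6 + 2/7 + 1/8 = 1949/280
nDCG = DCG / ideal_DCG = 1907/280 / 1949/280 = 1907/1949

1907/1949


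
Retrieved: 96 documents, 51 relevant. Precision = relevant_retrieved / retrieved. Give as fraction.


Precision = relevant_retrieved / total_retrieved
= 51 / 96
= 51 / (51 + 45)
= 17/32

17/32


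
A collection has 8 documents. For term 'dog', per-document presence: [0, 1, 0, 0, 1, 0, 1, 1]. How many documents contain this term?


Checking each document for 'dog':
Doc 1: absent
Doc 2: present
Doc 3: absent
Doc 4: absent
Doc 5: present
Doc 6: absent
Doc 7: present
Doc 8: present
df = sum of presences = 0 + 1 + 0 + 0 + 1 + 0 + 1 + 1 = 4

4


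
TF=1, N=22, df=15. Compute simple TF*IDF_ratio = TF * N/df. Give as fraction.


TF * (N/df)
= 1 * (22/15)
= 1 * 22/15
= 22/15

22/15


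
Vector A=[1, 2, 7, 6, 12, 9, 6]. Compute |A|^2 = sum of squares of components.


|A|^2 = sum of squared components
A[0]^2 = 1^2 = 1
A[1]^2 = 2^2 = 4
A[2]^2 = 7^2 = 49
A[3]^2 = 6^2 = 36
A[4]^2 = 12^2 = 144
A[5]^2 = 9^2 = 81
A[6]^2 = 6^2 = 36
Sum = 1 + 4 + 49 + 36 + 144 + 81 + 36 = 351

351


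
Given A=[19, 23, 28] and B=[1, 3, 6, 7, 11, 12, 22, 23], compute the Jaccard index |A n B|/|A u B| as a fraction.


A intersect B = [23]
|A intersect B| = 1
A union B = [1, 3, 6, 7, 11, 12, 19, 22, 23, 28]
|A union B| = 10
Jaccard = 1/10 = 1/10

1/10


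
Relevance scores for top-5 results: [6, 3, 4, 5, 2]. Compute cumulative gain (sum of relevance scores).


Cumulative Gain = sum of relevance scores
Position 1: rel=6, running sum=6
Position 2: rel=3, running sum=9
Position 3: rel=4, running sum=13
Position 4: rel=5, running sum=18
Position 5: rel=2, running sum=20
CG = 20

20


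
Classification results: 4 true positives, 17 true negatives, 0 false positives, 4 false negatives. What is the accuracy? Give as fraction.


Accuracy = (TP + TN) / (TP + TN + FP + FN)
TP + TN = 4 + 17 = 21
Total = 4 + 17 + 0 + 4 = 25
Accuracy = 21 / 25 = 21/25

21/25


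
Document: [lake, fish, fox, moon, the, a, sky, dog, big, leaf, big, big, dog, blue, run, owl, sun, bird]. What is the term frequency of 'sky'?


Document has 18 words
Scanning for 'sky':
Found at positions: [6]
Count = 1

1


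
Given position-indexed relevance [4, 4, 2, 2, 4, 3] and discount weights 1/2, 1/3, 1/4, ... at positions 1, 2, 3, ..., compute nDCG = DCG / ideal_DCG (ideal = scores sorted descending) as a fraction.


Position discount weights w_i = 1/(i+1) for i=1..6:
Weights = [1/2, 1/3, 1/4, 1/5, 1/6, 1/7]
Actual relevance: [4, 4, 2, 2, 4, 3]
DCG = 4/2 + 4/3 + 2/4 + 2/5 + 4/6 + 3/7 = 373/70
Ideal relevance (sorted desc): [4, 4, 4, 3, 2, 2]
Ideal DCG = 4/2 + 4/3 + 4/4 + 3/5 + 2/6 + 2/7 = 583/105
nDCG = DCG / ideal_DCG = 373/70 / 583/105 = 1119/1166

1119/1166


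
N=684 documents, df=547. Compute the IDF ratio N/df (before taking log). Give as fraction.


IDF ratio = N / df
= 684 / 547
= 684/547

684/547


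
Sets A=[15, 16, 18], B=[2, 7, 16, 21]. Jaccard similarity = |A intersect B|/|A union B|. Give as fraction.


A intersect B = [16]
|A intersect B| = 1
A union B = [2, 7, 15, 16, 18, 21]
|A union B| = 6
Jaccard = 1/6 = 1/6

1/6


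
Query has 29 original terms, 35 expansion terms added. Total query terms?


Original terms: 29
Expansion terms: 35
Total = 29 + 35 = 64

64


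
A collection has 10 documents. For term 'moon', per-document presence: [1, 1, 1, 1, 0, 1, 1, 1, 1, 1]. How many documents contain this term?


Checking each document for 'moon':
Doc 1: present
Doc 2: present
Doc 3: present
Doc 4: present
Doc 5: absent
Doc 6: present
Doc 7: present
Doc 8: present
Doc 9: present
Doc 10: present
df = sum of presences = 1 + 1 + 1 + 1 + 0 + 1 + 1 + 1 + 1 + 1 = 9

9


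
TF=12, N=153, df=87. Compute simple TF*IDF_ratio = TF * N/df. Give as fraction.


TF * (N/df)
= 12 * (153/87)
= 12 * 51/29
= 612/29

612/29


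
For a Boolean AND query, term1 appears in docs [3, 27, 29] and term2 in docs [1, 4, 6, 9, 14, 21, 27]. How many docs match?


Boolean AND: find intersection of posting lists
term1 docs: [3, 27, 29]
term2 docs: [1, 4, 6, 9, 14, 21, 27]
Intersection: [27]
|intersection| = 1

1


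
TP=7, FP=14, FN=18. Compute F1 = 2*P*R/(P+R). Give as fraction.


F1 = 2 * P * R / (P + R)
P = TP/(TP+FP) = 7/21 = 1/3
R = TP/(TP+FN) = 7/25 = 7/25
2 * P * R = 2 * 1/3 * 7/25 = 14/75
P + R = 1/3 + 7/25 = 46/75
F1 = 14/75 / 46/75 = 7/23

7/23


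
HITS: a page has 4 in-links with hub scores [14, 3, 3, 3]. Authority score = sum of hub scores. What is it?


Authority = sum of hub scores of in-linkers
In-link 1: hub score = 14
In-link 2: hub score = 3
In-link 3: hub score = 3
In-link 4: hub score = 3
Authority = 14 + 3 + 3 + 3 = 23

23


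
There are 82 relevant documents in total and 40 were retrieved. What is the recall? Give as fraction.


Recall = retrieved_relevant / total_relevant
= 40 / 82
= 40 / (40 + 42)
= 20/41

20/41


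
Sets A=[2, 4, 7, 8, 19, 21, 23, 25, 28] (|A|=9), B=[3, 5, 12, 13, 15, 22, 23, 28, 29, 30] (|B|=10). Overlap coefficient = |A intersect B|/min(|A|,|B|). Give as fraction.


A intersect B = [23, 28]
|A intersect B| = 2
min(|A|, |B|) = min(9, 10) = 9
Overlap = 2 / 9 = 2/9

2/9


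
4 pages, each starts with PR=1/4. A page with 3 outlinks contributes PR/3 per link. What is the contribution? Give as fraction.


Initial PR = 1/4 = 1/4
Outlinks = 3
Contribution per link = PR / outlinks
= 1/4 / 3
= 1/12

1/12


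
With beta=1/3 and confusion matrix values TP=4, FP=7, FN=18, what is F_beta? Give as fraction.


P = TP/(TP+FP) = 4/11 = 4/11
R = TP/(TP+FN) = 4/22 = 2/11
beta^2 = 1/3^2 = 1/9
(1 + beta^2) = 10/9
Numerator = (1+beta^2)*P*R = 80/1089
Denominator = beta^2*P + R = 4/99 + 2/11 = 2/9
F_beta = 40/121

40/121


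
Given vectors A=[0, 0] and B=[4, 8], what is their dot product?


Dot product = sum of element-wise products
A[0]*B[0] = 0*4 = 0
A[1]*B[1] = 0*8 = 0
Sum = 0 + 0 = 0

0


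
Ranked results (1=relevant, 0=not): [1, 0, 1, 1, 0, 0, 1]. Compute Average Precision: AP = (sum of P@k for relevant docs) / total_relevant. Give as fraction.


Computing P@k for each relevant position:
Position 1: relevant, P@1 = 1/1 = 1
Position 2: not relevant
Position 3: relevant, P@3 = 2/3 = 2/3
Position 4: relevant, P@4 = 3/4 = 3/4
Position 5: not relevant
Position 6: not relevant
Position 7: relevant, P@7 = 4/7 = 4/7
Sum of P@k = 1 + 2/3 + 3/4 + 4/7 = 251/84
AP = 251/84 / 4 = 251/336

251/336


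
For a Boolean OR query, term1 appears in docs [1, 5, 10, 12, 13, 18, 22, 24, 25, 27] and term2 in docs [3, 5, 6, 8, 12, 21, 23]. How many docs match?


Boolean OR: find union of posting lists
term1 docs: [1, 5, 10, 12, 13, 18, 22, 24, 25, 27]
term2 docs: [3, 5, 6, 8, 12, 21, 23]
Union: [1, 3, 5, 6, 8, 10, 12, 13, 18, 21, 22, 23, 24, 25, 27]
|union| = 15

15


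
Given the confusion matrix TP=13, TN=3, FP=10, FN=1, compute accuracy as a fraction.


Accuracy = (TP + TN) / (TP + TN + FP + FN)
TP + TN = 13 + 3 = 16
Total = 13 + 3 + 10 + 1 = 27
Accuracy = 16 / 27 = 16/27

16/27


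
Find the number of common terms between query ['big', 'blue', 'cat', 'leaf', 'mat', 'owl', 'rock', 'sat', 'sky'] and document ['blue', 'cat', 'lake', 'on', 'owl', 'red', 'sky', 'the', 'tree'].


Query terms: ['big', 'blue', 'cat', 'leaf', 'mat', 'owl', 'rock', 'sat', 'sky']
Document terms: ['blue', 'cat', 'lake', 'on', 'owl', 'red', 'sky', 'the', 'tree']
Common terms: ['blue', 'cat', 'owl', 'sky']
Overlap count = 4

4


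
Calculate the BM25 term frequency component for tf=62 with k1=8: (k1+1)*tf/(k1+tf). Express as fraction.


BM25 TF component = (k1+1)*tf / (k1+tf)
k1 = 8, tf = 62
Numerator = (8+1)*62 = 558
Denominator = 8 + 62 = 70
= 558/70 = 279/35

279/35


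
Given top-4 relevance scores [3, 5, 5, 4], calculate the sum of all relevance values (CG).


Cumulative Gain = sum of relevance scores
Position 1: rel=3, running sum=3
Position 2: rel=5, running sum=8
Position 3: rel=5, running sum=13
Position 4: rel=4, running sum=17
CG = 17

17


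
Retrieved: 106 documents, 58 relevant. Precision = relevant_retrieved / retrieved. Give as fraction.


Precision = relevant_retrieved / total_retrieved
= 58 / 106
= 58 / (58 + 48)
= 29/53

29/53


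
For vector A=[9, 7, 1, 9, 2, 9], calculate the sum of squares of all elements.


|A|^2 = sum of squared components
A[0]^2 = 9^2 = 81
A[1]^2 = 7^2 = 49
A[2]^2 = 1^2 = 1
A[3]^2 = 9^2 = 81
A[4]^2 = 2^2 = 4
A[5]^2 = 9^2 = 81
Sum = 81 + 49 + 1 + 81 + 4 + 81 = 297

297


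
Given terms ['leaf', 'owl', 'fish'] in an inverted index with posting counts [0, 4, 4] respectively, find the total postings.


Summing posting list sizes:
'leaf': 0 postings
'owl': 4 postings
'fish': 4 postings
Total = 0 + 4 + 4 = 8

8


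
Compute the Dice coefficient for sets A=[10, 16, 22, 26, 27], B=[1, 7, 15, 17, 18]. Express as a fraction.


A intersect B = []
|A intersect B| = 0
|A| = 5, |B| = 5
Dice = 2*0 / (5+5)
= 0 / 10 = 0

0


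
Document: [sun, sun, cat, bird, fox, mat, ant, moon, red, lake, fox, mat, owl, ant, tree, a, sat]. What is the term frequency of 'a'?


Document has 17 words
Scanning for 'a':
Found at positions: [15]
Count = 1

1


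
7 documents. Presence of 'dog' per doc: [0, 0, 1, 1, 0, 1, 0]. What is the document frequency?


Checking each document for 'dog':
Doc 1: absent
Doc 2: absent
Doc 3: present
Doc 4: present
Doc 5: absent
Doc 6: present
Doc 7: absent
df = sum of presences = 0 + 0 + 1 + 1 + 0 + 1 + 0 = 3

3


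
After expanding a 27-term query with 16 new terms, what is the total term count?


Original terms: 27
Expansion terms: 16
Total = 27 + 16 = 43

43


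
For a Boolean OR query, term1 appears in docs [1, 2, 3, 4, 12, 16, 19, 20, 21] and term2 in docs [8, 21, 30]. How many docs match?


Boolean OR: find union of posting lists
term1 docs: [1, 2, 3, 4, 12, 16, 19, 20, 21]
term2 docs: [8, 21, 30]
Union: [1, 2, 3, 4, 8, 12, 16, 19, 20, 21, 30]
|union| = 11

11


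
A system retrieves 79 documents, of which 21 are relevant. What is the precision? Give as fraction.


Precision = relevant_retrieved / total_retrieved
= 21 / 79
= 21 / (21 + 58)
= 21/79

21/79


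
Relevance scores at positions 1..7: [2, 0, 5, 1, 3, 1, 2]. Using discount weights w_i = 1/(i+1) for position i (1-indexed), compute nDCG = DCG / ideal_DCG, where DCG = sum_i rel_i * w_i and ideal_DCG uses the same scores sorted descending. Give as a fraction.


Position discount weights w_i = 1/(i+1) for i=1..7:
Weights = [1/2, 1/3, 1/4, 1/5, 1/6, 1/7, 1/8]
Actual relevance: [2, 0, 5, 1, 3, 1, 2]
DCG = 2/2 + 0/3 + 5/4 + 1/5 + 3/6 + 1/7 + 2/8 = 117/35
Ideal relevance (sorted desc): [5, 3, 2, 2, 1, 1, 0]
Ideal DCG = 5/2 + 3/3 + 2/4 + 2/5 + 1/6 + 1/7 + 0/8 = 989/210
nDCG = DCG / ideal_DCG = 117/35 / 989/210 = 702/989

702/989


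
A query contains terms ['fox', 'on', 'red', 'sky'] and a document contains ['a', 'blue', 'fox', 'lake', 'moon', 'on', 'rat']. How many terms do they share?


Query terms: ['fox', 'on', 'red', 'sky']
Document terms: ['a', 'blue', 'fox', 'lake', 'moon', 'on', 'rat']
Common terms: ['fox', 'on']
Overlap count = 2

2


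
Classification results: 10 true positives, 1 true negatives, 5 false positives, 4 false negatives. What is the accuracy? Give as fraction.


Accuracy = (TP + TN) / (TP + TN + FP + FN)
TP + TN = 10 + 1 = 11
Total = 10 + 1 + 5 + 4 = 20
Accuracy = 11 / 20 = 11/20

11/20


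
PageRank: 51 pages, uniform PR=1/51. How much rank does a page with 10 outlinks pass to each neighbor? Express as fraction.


Initial PR = 1/51 = 1/51
Outlinks = 10
Contribution per link = PR / outlinks
= 1/51 / 10
= 1/510

1/510


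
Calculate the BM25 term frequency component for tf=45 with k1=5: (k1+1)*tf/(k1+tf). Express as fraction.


BM25 TF component = (k1+1)*tf / (k1+tf)
k1 = 5, tf = 45
Numerator = (5+1)*45 = 270
Denominator = 5 + 45 = 50
= 270/50 = 27/5

27/5


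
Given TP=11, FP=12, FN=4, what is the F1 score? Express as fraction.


F1 = 2 * P * R / (P + R)
P = TP/(TP+FP) = 11/23 = 11/23
R = TP/(TP+FN) = 11/15 = 11/15
2 * P * R = 2 * 11/23 * 11/15 = 242/345
P + R = 11/23 + 11/15 = 418/345
F1 = 242/345 / 418/345 = 11/19

11/19


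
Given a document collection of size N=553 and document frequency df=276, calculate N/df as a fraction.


IDF ratio = N / df
= 553 / 276
= 553/276

553/276


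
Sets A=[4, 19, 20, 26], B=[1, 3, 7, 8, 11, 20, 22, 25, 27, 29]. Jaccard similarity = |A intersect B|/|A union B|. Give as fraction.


A intersect B = [20]
|A intersect B| = 1
A union B = [1, 3, 4, 7, 8, 11, 19, 20, 22, 25, 26, 27, 29]
|A union B| = 13
Jaccard = 1/13 = 1/13

1/13


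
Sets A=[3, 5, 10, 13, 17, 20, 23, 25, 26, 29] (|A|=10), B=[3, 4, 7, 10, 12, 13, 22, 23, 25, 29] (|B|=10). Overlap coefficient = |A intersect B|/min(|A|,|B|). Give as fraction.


A intersect B = [3, 10, 13, 23, 25, 29]
|A intersect B| = 6
min(|A|, |B|) = min(10, 10) = 10
Overlap = 6 / 10 = 3/5

3/5


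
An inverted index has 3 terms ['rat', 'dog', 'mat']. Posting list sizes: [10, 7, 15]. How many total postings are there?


Summing posting list sizes:
'rat': 10 postings
'dog': 7 postings
'mat': 15 postings
Total = 10 + 7 + 15 = 32

32


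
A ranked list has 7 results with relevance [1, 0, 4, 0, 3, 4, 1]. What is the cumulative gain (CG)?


Cumulative Gain = sum of relevance scores
Position 1: rel=1, running sum=1
Position 2: rel=0, running sum=1
Position 3: rel=4, running sum=5
Position 4: rel=0, running sum=5
Position 5: rel=3, running sum=8
Position 6: rel=4, running sum=12
Position 7: rel=1, running sum=13
CG = 13

13


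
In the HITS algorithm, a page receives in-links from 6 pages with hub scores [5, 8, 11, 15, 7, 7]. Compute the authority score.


Authority = sum of hub scores of in-linkers
In-link 1: hub score = 5
In-link 2: hub score = 8
In-link 3: hub score = 11
In-link 4: hub score = 15
In-link 5: hub score = 7
In-link 6: hub score = 7
Authority = 5 + 8 + 11 + 15 + 7 + 7 = 53

53


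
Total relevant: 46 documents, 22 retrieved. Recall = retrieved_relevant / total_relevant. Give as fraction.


Recall = retrieved_relevant / total_relevant
= 22 / 46
= 22 / (22 + 24)
= 11/23

11/23


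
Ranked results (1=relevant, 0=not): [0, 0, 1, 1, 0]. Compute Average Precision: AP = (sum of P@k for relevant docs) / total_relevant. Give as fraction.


Computing P@k for each relevant position:
Position 1: not relevant
Position 2: not relevant
Position 3: relevant, P@3 = 1/3 = 1/3
Position 4: relevant, P@4 = 2/4 = 1/2
Position 5: not relevant
Sum of P@k = 1/3 + 1/2 = 5/6
AP = 5/6 / 2 = 5/12

5/12


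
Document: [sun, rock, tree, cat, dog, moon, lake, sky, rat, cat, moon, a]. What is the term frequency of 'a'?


Document has 12 words
Scanning for 'a':
Found at positions: [11]
Count = 1

1


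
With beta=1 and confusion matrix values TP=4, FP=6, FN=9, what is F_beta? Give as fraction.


P = TP/(TP+FP) = 4/10 = 2/5
R = TP/(TP+FN) = 4/13 = 4/13
beta^2 = 1^2 = 1
(1 + beta^2) = 2
Numerator = (1+beta^2)*P*R = 16/65
Denominator = beta^2*P + R = 2/5 + 4/13 = 46/65
F_beta = 8/23

8/23


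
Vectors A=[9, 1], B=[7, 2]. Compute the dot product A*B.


Dot product = sum of element-wise products
A[0]*B[0] = 9*7 = 63
A[1]*B[1] = 1*2 = 2
Sum = 63 + 2 = 65

65


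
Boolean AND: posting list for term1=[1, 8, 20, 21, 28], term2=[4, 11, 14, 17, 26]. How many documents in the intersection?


Boolean AND: find intersection of posting lists
term1 docs: [1, 8, 20, 21, 28]
term2 docs: [4, 11, 14, 17, 26]
Intersection: []
|intersection| = 0

0


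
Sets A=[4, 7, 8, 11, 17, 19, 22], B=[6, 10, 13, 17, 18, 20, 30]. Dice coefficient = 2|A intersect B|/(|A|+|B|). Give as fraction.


A intersect B = [17]
|A intersect B| = 1
|A| = 7, |B| = 7
Dice = 2*1 / (7+7)
= 2 / 14 = 1/7

1/7


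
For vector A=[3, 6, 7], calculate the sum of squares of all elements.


|A|^2 = sum of squared components
A[0]^2 = 3^2 = 9
A[1]^2 = 6^2 = 36
A[2]^2 = 7^2 = 49
Sum = 9 + 36 + 49 = 94

94


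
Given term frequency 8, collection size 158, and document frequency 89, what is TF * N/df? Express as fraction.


TF * (N/df)
= 8 * (158/89)
= 8 * 158/89
= 1264/89

1264/89


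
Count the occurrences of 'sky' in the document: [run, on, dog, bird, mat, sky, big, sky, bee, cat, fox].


Document has 11 words
Scanning for 'sky':
Found at positions: [5, 7]
Count = 2

2


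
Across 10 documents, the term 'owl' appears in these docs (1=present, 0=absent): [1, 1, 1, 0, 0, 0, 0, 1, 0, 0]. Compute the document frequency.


Checking each document for 'owl':
Doc 1: present
Doc 2: present
Doc 3: present
Doc 4: absent
Doc 5: absent
Doc 6: absent
Doc 7: absent
Doc 8: present
Doc 9: absent
Doc 10: absent
df = sum of presences = 1 + 1 + 1 + 0 + 0 + 0 + 0 + 1 + 0 + 0 = 4

4


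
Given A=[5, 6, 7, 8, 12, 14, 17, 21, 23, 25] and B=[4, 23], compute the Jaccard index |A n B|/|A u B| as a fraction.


A intersect B = [23]
|A intersect B| = 1
A union B = [4, 5, 6, 7, 8, 12, 14, 17, 21, 23, 25]
|A union B| = 11
Jaccard = 1/11 = 1/11

1/11


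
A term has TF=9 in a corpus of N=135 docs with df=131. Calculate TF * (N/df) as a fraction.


TF * (N/df)
= 9 * (135/131)
= 9 * 135/131
= 1215/131

1215/131


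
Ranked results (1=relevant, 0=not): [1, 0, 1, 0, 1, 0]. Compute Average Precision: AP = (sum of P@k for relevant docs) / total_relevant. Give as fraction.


Computing P@k for each relevant position:
Position 1: relevant, P@1 = 1/1 = 1
Position 2: not relevant
Position 3: relevant, P@3 = 2/3 = 2/3
Position 4: not relevant
Position 5: relevant, P@5 = 3/5 = 3/5
Position 6: not relevant
Sum of P@k = 1 + 2/3 + 3/5 = 34/15
AP = 34/15 / 3 = 34/45

34/45


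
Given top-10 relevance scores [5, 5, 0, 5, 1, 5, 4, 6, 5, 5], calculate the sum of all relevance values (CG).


Cumulative Gain = sum of relevance scores
Position 1: rel=5, running sum=5
Position 2: rel=5, running sum=10
Position 3: rel=0, running sum=10
Position 4: rel=5, running sum=15
Position 5: rel=1, running sum=16
Position 6: rel=5, running sum=21
Position 7: rel=4, running sum=25
Position 8: rel=6, running sum=31
Position 9: rel=5, running sum=36
Position 10: rel=5, running sum=41
CG = 41

41


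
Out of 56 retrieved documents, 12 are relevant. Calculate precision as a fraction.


Precision = relevant_retrieved / total_retrieved
= 12 / 56
= 12 / (12 + 44)
= 3/14

3/14


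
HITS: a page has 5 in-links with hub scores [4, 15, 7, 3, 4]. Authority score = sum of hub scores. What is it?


Authority = sum of hub scores of in-linkers
In-link 1: hub score = 4
In-link 2: hub score = 15
In-link 3: hub score = 7
In-link 4: hub score = 3
In-link 5: hub score = 4
Authority = 4 + 15 + 7 + 3 + 4 = 33

33


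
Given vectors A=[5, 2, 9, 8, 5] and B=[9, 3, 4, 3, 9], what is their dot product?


Dot product = sum of element-wise products
A[0]*B[0] = 5*9 = 45
A[1]*B[1] = 2*3 = 6
A[2]*B[2] = 9*4 = 36
A[3]*B[3] = 8*3 = 24
A[4]*B[4] = 5*9 = 45
Sum = 45 + 6 + 36 + 24 + 45 = 156

156


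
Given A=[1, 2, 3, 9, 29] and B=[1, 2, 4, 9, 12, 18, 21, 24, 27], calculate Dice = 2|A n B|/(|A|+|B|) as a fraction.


A intersect B = [1, 2, 9]
|A intersect B| = 3
|A| = 5, |B| = 9
Dice = 2*3 / (5+9)
= 6 / 14 = 3/7

3/7


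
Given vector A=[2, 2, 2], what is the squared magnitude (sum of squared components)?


|A|^2 = sum of squared components
A[0]^2 = 2^2 = 4
A[1]^2 = 2^2 = 4
A[2]^2 = 2^2 = 4
Sum = 4 + 4 + 4 = 12

12


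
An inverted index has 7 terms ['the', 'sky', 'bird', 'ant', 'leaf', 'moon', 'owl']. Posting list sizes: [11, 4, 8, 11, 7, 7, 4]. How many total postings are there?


Summing posting list sizes:
'the': 11 postings
'sky': 4 postings
'bird': 8 postings
'ant': 11 postings
'leaf': 7 postings
'moon': 7 postings
'owl': 4 postings
Total = 11 + 4 + 8 + 11 + 7 + 7 + 4 = 52

52


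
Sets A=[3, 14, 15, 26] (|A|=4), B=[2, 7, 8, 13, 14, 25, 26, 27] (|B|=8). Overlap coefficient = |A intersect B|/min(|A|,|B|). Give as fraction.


A intersect B = [14, 26]
|A intersect B| = 2
min(|A|, |B|) = min(4, 8) = 4
Overlap = 2 / 4 = 1/2

1/2


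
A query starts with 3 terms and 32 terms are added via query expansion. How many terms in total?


Original terms: 3
Expansion terms: 32
Total = 3 + 32 = 35

35


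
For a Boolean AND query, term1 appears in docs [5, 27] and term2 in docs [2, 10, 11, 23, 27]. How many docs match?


Boolean AND: find intersection of posting lists
term1 docs: [5, 27]
term2 docs: [2, 10, 11, 23, 27]
Intersection: [27]
|intersection| = 1

1


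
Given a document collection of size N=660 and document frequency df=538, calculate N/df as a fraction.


IDF ratio = N / df
= 660 / 538
= 330/269

330/269


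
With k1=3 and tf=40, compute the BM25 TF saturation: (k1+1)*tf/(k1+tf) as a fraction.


BM25 TF component = (k1+1)*tf / (k1+tf)
k1 = 3, tf = 40
Numerator = (3+1)*40 = 160
Denominator = 3 + 40 = 43
= 160/43 = 160/43

160/43


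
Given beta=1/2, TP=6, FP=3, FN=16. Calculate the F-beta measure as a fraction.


P = TP/(TP+FP) = 6/9 = 2/3
R = TP/(TP+FN) = 6/22 = 3/11
beta^2 = 1/2^2 = 1/4
(1 + beta^2) = 5/4
Numerator = (1+beta^2)*P*R = 5/22
Denominator = beta^2*P + R = 1/6 + 3/11 = 29/66
F_beta = 15/29

15/29


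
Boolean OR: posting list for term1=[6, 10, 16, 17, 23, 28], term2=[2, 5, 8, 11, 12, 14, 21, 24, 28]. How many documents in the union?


Boolean OR: find union of posting lists
term1 docs: [6, 10, 16, 17, 23, 28]
term2 docs: [2, 5, 8, 11, 12, 14, 21, 24, 28]
Union: [2, 5, 6, 8, 10, 11, 12, 14, 16, 17, 21, 23, 24, 28]
|union| = 14

14


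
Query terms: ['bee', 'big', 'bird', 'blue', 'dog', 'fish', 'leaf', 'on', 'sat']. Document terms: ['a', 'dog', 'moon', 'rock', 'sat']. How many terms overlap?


Query terms: ['bee', 'big', 'bird', 'blue', 'dog', 'fish', 'leaf', 'on', 'sat']
Document terms: ['a', 'dog', 'moon', 'rock', 'sat']
Common terms: ['dog', 'sat']
Overlap count = 2

2


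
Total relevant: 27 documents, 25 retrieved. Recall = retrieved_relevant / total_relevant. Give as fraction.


Recall = retrieved_relevant / total_relevant
= 25 / 27
= 25 / (25 + 2)
= 25/27

25/27


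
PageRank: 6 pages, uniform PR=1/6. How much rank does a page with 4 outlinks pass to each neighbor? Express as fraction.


Initial PR = 1/6 = 1/6
Outlinks = 4
Contribution per link = PR / outlinks
= 1/6 / 4
= 1/24

1/24


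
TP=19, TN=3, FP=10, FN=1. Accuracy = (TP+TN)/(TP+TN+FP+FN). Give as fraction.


Accuracy = (TP + TN) / (TP + TN + FP + FN)
TP + TN = 19 + 3 = 22
Total = 19 + 3 + 10 + 1 = 33
Accuracy = 22 / 33 = 2/3

2/3


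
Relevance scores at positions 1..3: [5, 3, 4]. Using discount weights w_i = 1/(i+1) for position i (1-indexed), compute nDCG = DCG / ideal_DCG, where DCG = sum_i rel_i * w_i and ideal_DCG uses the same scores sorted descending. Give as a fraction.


Position discount weights w_i = 1/(i+1) for i=1..3:
Weights = [1/2, 1/3, 1/4]
Actual relevance: [5, 3, 4]
DCG = 5/2 + 3/3 + 4/4 = 9/2
Ideal relevance (sorted desc): [5, 4, 3]
Ideal DCG = 5/2 + 4/3 + 3/4 = 55/12
nDCG = DCG / ideal_DCG = 9/2 / 55/12 = 54/55

54/55


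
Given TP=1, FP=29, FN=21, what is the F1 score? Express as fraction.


F1 = 2 * P * R / (P + R)
P = TP/(TP+FP) = 1/30 = 1/30
R = TP/(TP+FN) = 1/22 = 1/22
2 * P * R = 2 * 1/30 * 1/22 = 1/330
P + R = 1/30 + 1/22 = 13/165
F1 = 1/330 / 13/165 = 1/26

1/26


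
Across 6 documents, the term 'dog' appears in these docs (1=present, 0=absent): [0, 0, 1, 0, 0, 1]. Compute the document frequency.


Checking each document for 'dog':
Doc 1: absent
Doc 2: absent
Doc 3: present
Doc 4: absent
Doc 5: absent
Doc 6: present
df = sum of presences = 0 + 0 + 1 + 0 + 0 + 1 = 2

2


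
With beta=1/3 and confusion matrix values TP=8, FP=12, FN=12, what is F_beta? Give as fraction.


P = TP/(TP+FP) = 8/20 = 2/5
R = TP/(TP+FN) = 8/20 = 2/5
beta^2 = 1/3^2 = 1/9
(1 + beta^2) = 10/9
Numerator = (1+beta^2)*P*R = 8/45
Denominator = beta^2*P + R = 2/45 + 2/5 = 4/9
F_beta = 2/5

2/5


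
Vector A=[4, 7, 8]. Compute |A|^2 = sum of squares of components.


|A|^2 = sum of squared components
A[0]^2 = 4^2 = 16
A[1]^2 = 7^2 = 49
A[2]^2 = 8^2 = 64
Sum = 16 + 49 + 64 = 129

129


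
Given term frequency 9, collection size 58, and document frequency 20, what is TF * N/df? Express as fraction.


TF * (N/df)
= 9 * (58/20)
= 9 * 29/10
= 261/10

261/10


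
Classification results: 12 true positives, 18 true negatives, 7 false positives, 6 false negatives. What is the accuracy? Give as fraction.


Accuracy = (TP + TN) / (TP + TN + FP + FN)
TP + TN = 12 + 18 = 30
Total = 12 + 18 + 7 + 6 = 43
Accuracy = 30 / 43 = 30/43

30/43


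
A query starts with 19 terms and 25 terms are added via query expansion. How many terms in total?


Original terms: 19
Expansion terms: 25
Total = 19 + 25 = 44

44


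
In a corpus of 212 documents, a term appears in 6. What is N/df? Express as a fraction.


IDF ratio = N / df
= 212 / 6
= 106/3

106/3


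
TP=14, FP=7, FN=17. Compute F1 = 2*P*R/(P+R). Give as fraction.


F1 = 2 * P * R / (P + R)
P = TP/(TP+FP) = 14/21 = 2/3
R = TP/(TP+FN) = 14/31 = 14/31
2 * P * R = 2 * 2/3 * 14/31 = 56/93
P + R = 2/3 + 14/31 = 104/93
F1 = 56/93 / 104/93 = 7/13

7/13


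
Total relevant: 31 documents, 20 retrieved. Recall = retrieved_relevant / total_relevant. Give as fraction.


Recall = retrieved_relevant / total_relevant
= 20 / 31
= 20 / (20 + 11)
= 20/31

20/31


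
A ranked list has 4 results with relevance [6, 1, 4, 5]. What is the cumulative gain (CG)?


Cumulative Gain = sum of relevance scores
Position 1: rel=6, running sum=6
Position 2: rel=1, running sum=7
Position 3: rel=4, running sum=11
Position 4: rel=5, running sum=16
CG = 16

16


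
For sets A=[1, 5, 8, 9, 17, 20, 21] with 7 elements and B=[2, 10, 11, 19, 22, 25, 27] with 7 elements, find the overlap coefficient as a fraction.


A intersect B = []
|A intersect B| = 0
min(|A|, |B|) = min(7, 7) = 7
Overlap = 0 / 7 = 0

0


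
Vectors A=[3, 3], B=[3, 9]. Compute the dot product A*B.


Dot product = sum of element-wise products
A[0]*B[0] = 3*3 = 9
A[1]*B[1] = 3*9 = 27
Sum = 9 + 27 = 36

36


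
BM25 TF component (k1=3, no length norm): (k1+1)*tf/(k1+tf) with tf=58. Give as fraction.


BM25 TF component = (k1+1)*tf / (k1+tf)
k1 = 3, tf = 58
Numerator = (3+1)*58 = 232
Denominator = 3 + 58 = 61
= 232/61 = 232/61

232/61


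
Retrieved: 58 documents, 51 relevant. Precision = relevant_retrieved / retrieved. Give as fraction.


Precision = relevant_retrieved / total_retrieved
= 51 / 58
= 51 / (51 + 7)
= 51/58

51/58


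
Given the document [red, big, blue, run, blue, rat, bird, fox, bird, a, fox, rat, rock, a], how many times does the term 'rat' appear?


Document has 14 words
Scanning for 'rat':
Found at positions: [5, 11]
Count = 2

2


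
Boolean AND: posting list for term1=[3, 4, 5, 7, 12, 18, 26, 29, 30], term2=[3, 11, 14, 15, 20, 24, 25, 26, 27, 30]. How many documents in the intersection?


Boolean AND: find intersection of posting lists
term1 docs: [3, 4, 5, 7, 12, 18, 26, 29, 30]
term2 docs: [3, 11, 14, 15, 20, 24, 25, 26, 27, 30]
Intersection: [3, 26, 30]
|intersection| = 3

3


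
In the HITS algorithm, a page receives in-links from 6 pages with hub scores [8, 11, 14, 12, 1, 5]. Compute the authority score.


Authority = sum of hub scores of in-linkers
In-link 1: hub score = 8
In-link 2: hub score = 11
In-link 3: hub score = 14
In-link 4: hub score = 12
In-link 5: hub score = 1
In-link 6: hub score = 5
Authority = 8 + 11 + 14 + 12 + 1 + 5 = 51

51


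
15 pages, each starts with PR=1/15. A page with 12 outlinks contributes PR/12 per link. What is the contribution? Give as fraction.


Initial PR = 1/15 = 1/15
Outlinks = 12
Contribution per link = PR / outlinks
= 1/15 / 12
= 1/180

1/180


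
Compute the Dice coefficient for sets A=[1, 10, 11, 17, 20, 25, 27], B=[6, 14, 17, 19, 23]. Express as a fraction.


A intersect B = [17]
|A intersect B| = 1
|A| = 7, |B| = 5
Dice = 2*1 / (7+5)
= 2 / 12 = 1/6

1/6
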